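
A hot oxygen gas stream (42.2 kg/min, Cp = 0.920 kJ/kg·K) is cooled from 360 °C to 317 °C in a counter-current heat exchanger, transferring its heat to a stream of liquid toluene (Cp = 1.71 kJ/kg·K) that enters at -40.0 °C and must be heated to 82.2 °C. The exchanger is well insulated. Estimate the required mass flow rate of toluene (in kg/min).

Heat released by hot stream: Q = 42.2 × 0.920 × (360 − 317) = 1669.4 kJ/min
Energy balance on cold side (adiabatic exchanger): Q = ṁ_c·Cp_c·(T_c,out − T_c,in)
ṁ_c = 1669.4 / [1.71 × (82.2 − -40.0)] = 7.9892 kg/min

ṁ_c = 7.99 kg/min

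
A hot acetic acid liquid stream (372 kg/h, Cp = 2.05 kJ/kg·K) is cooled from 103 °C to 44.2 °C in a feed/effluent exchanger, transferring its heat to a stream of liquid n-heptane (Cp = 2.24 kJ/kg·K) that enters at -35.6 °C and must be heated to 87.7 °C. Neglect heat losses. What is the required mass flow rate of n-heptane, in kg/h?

Heat released by hot stream: Q = 372 × 2.05 × (103 − 44.2) = 44841 kJ/h
Energy balance on cold side (adiabatic exchanger): Q = ṁ_c·Cp_c·(T_c,out − T_c,in)
ṁ_c = 44841 / [2.24 × (87.7 − -35.6)] = 162.35 kg/h

ṁ_c = 162 kg/h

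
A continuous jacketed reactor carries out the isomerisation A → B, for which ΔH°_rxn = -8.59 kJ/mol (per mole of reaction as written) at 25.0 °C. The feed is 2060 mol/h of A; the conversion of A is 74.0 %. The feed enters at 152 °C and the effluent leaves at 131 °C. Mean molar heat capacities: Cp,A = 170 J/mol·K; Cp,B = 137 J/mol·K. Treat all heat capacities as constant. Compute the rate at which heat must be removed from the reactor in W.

Extent of reaction ξ = 0.740 × 2060 = 1524.4 mol/h
Reaction term: ξ·ΔH°_rxn = 1524.4 × -8.59 = -13095 kJ/h
Sensible, feed 152→25 °C: -44475 kJ/h
Outlet flows (mol/h): A 535.6, B 1524.4
Sensible, products 25→131 °C: 31789 kJ/h
Q = ΔH = -25781 kJ/h = -7.1614 kW
Heat removed = 7161.4 W

Q_out = 7160 W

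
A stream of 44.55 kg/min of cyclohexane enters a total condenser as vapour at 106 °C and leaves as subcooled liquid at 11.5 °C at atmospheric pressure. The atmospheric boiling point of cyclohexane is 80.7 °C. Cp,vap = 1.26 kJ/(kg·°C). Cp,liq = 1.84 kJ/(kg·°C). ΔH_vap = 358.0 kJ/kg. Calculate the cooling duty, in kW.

Q_c = 384 kW

vapour 106→80.7 °C: -31.878 kJ/kg
condensation at 80.7 °C: -358 kJ/kg
liquid 80.7→11.5 °C: -127.33 kJ/kg
Δh = -31.878 + -358 + -127.33 = -517.21 kJ/kg
Q = ṁ·Δh = 44.55 kg/min × -517.21 kJ/kg = -23042 kJ/min
|Q| = 384.03 kW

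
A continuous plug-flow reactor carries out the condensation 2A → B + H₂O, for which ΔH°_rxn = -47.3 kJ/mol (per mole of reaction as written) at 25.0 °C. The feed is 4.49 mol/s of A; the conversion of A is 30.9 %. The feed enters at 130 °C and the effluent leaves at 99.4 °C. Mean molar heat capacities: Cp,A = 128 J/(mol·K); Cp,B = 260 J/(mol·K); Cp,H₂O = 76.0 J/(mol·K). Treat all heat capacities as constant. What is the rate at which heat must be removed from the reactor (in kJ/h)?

Extent of reaction ξ = 0.309 × 4.49 / 2 = 0.69371 mol/s
Reaction term: ξ·ΔH°_rxn = 0.69371 × -47.3 = -32.812 kJ/s
Sensible, feed 130→25 °C: -60.346 kJ/s
Outlet flows (mol/s): A 3.1026, B 0.69371, H₂O 0.69371
Sensible, products 25→99.4 °C: 46.888 kJ/s
Q = ΔH = -46.27 kJ/s = -46.27 kW
Heat removed = 166570 kJ/h

Q_out = 167000 kJ/h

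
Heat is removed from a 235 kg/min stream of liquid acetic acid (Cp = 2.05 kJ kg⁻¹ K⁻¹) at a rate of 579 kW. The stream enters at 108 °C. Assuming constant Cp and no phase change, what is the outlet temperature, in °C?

T_out = 35.9 °C

Q = 579 kW = 34740 kJ/min
ΔT = Q/(ṁ·Cp) = 34740/(235×2.05) = 72.112 K
T_out = 108 − 72.112 = 35.888 °C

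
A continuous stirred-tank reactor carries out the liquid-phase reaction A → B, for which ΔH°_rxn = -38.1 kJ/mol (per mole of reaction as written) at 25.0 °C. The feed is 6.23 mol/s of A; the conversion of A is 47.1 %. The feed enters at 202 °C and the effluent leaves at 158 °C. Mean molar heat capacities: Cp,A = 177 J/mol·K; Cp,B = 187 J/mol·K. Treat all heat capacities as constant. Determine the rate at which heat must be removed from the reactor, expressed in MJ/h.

Extent of reaction ξ = 0.471 × 6.23 = 2.9343 mol/s
Reaction term: ξ·ΔH°_rxn = 2.9343 × -38.1 = -111.8 kJ/s
Sensible, feed 202→25 °C: -195.18 kJ/s
Outlet flows (mol/s): A 3.2957, B 2.9343
Sensible, products 25→158 °C: 150.56 kJ/s
Q = ΔH = -156.41 kJ/s = -156.41 kW
Heat removed = 563.09 MJ/h

Q_out = 563 MJ/h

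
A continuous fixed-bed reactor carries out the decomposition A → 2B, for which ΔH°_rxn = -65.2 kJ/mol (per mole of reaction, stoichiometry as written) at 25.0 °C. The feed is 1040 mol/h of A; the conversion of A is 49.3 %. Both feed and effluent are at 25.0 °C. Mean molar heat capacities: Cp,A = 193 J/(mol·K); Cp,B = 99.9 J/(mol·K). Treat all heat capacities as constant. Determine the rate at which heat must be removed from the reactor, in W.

Q_out = 9290 W

Extent of reaction ξ = 0.493 × 1040 = 512.72 mol/h
Reaction term: ξ·ΔH°_rxn = 512.72 × -65.2 = -33429 kJ/h
Q = ΔH = -33429 kJ/h = -9.2859 kW
Heat removed = 9285.9 W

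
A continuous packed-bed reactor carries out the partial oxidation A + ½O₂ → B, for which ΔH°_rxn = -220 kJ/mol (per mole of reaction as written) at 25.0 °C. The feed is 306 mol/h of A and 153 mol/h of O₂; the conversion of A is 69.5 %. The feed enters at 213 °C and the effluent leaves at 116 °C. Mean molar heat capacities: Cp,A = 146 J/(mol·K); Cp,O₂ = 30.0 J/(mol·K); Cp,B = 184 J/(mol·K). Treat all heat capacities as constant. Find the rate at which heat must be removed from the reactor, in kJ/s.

Extent of reaction ξ = 0.695 × 306 = 212.67 mol/h
Reaction term: ξ·ΔH°_rxn = 212.67 × -220 = -46787 kJ/h
Sensible, feed 213→25 °C: -9262 kJ/h
Outlet flows (mol/h): A 93.33, O₂ 46.665, B 212.67
Sensible, products 25→116 °C: 4928.3 kJ/h
Q = ΔH = -51121 kJ/h = -14.2 kW
Heat removed = 14.2 kJ/s

Q_out = 14.2 kJ/s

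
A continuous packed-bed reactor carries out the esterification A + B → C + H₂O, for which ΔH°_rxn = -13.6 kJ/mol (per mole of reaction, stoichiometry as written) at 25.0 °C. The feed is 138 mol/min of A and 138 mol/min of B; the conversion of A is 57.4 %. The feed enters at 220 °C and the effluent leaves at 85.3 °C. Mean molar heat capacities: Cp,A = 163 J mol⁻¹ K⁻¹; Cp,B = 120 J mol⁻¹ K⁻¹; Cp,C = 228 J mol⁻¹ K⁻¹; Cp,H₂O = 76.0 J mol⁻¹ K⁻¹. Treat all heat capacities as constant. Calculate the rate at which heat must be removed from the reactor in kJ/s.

Q_out = 104 kJ/s

Extent of reaction ξ = 0.574 × 138 = 79.212 mol/min
Reaction term: ξ·ΔH°_rxn = 79.212 × -13.6 = -1077.3 kJ/min
Sensible, feed 220→25 °C: -7615.5 kJ/min
Outlet flows (mol/min): A 58.788, B 58.788, C 79.212, H₂O 79.212
Sensible, products 25→85.3 °C: 2455.3 kJ/min
Q = ΔH = -6237.6 kJ/min = -103.96 kW
Heat removed = 103.96 kJ/s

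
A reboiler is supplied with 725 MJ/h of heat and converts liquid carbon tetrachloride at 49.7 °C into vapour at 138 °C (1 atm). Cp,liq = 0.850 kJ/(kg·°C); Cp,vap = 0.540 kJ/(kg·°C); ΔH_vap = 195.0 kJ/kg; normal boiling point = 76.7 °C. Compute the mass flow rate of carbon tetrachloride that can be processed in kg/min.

Δh = 0.850×(76.7−49.7) + 195.0 + 0.540×(138−76.7) = 251.05 kJ/kg
Q = 725 MJ/h = 201.39 kJ/s = 12083 kJ/min
ṁ = Q/Δh = 12083 / 251.05 = 48.131 kg/min

ṁ = 48.1 kg/min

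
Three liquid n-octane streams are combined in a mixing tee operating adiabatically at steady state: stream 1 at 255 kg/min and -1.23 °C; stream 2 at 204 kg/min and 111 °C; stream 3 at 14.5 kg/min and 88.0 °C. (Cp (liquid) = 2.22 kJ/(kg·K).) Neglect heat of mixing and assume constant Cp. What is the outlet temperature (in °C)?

Adiabatic, steady state ⇒ Σ ṁᵢCp,ᵢ(T_out − Tᵢ) = 0
Σ ṁᵢCp,ᵢTᵢ = 255×2.22×-1.23 + 204×2.22×111 + 14.5×2.22×88.0 = 52406
Σ ṁᵢCp,ᵢ = 255×2.22 + 204×2.22 + 14.5×2.22 = 1051.2
T_out = 52406 / 1051.2 = 49.855 °C

T_out = 49.9 °C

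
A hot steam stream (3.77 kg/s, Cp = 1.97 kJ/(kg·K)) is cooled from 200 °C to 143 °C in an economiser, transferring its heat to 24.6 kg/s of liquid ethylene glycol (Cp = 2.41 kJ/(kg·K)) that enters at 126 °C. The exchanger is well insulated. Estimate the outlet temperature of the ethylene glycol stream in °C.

T_c,out = 133 °C

Heat released by hot stream: Q = 3.77 × 1.97 × (200 − 143) = 423.33 kJ/s
Energy balance on cold side (adiabatic exchanger): Q = ṁ_c·Cp_c·(T_c,out − T_c,in)
T_c,out = 126 + 423.33/(24.6 × 2.41) = 133.14 °C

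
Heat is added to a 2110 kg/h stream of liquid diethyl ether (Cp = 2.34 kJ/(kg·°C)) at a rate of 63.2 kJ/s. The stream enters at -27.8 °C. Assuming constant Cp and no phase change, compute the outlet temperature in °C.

T_out = 18.3 °C

Q = 63.2 kJ/s = 227520 kJ/h
ΔT = Q/(ṁ·Cp) = 227520/(2110×2.34) = 46.081 K
T_out = -27.8 + 46.081 = 18.281 °C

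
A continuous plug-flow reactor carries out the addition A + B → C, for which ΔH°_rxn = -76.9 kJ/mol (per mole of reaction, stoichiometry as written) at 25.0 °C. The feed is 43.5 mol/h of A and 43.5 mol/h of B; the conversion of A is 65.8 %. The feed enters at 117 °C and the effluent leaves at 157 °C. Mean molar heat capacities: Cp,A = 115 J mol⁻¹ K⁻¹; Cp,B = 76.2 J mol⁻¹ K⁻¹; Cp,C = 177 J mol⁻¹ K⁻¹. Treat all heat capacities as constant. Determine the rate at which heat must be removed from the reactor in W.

Extent of reaction ξ = 0.658 × 43.5 = 28.623 mol/h
Reaction term: ξ·ΔH°_rxn = 28.623 × -76.9 = -2201.1 kJ/h
Sensible, feed 117→25 °C: -765.18 kJ/h
Outlet flows (mol/h): A 14.877, B 14.877, C 28.623
Sensible, products 25→157 °C: 1044.2 kJ/h
Q = ΔH = -1922.1 kJ/h = -0.53391 kW
Heat removed = 533.91 W

Q_out = 534 W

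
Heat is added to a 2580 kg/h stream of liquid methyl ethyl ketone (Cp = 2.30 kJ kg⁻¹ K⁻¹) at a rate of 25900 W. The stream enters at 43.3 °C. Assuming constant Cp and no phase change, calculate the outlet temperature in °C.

T_out = 59.0 °C

Q = 25900 W = 93240 kJ/h
ΔT = Q/(ṁ·Cp) = 93240/(2580×2.30) = 15.713 K
T_out = 43.3 + 15.713 = 59.013 °C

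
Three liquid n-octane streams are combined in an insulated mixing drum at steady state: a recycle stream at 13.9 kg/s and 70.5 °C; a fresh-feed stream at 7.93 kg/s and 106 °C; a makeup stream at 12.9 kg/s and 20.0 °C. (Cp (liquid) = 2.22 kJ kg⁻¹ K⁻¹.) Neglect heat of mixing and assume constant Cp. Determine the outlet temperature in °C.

Energy balance with Q = 0: Σ ṁᵢCp,ᵢ(T_out − Tᵢ) = 0
Σ ṁᵢCp,ᵢTᵢ = 13.9×2.22×70.5 + 7.93×2.22×106 + 12.9×2.22×20.0 = 4614.3
Σ ṁᵢCp,ᵢ = 13.9×2.22 + 7.93×2.22 + 12.9×2.22 = 77.101
T_out = 4614.3 / 77.101 = 59.848 °C

T_out = 59.8 °C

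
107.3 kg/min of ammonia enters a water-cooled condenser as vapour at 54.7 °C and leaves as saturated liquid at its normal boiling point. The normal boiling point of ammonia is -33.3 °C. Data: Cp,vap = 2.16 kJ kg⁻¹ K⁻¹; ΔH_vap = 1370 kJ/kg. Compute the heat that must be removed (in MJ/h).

vapour 54.7→-33.3 °C: -190.08 kJ/kg
condensation at -33.3 °C: -1370 kJ/kg
Δh = -190.08 + -1370 = -1560.1 kJ/kg
Q = ṁ·Δh = 107.3 kg/min × -1560.1 kJ/kg = -167400 kJ/min
|Q| = 2789.9 kW = 10044 MJ/h

Q_c = 10000 MJ/h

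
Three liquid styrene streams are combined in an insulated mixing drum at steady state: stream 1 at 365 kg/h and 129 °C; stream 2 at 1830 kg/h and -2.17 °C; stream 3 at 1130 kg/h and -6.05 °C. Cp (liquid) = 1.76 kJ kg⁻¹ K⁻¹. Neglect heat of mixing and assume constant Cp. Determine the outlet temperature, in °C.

Adiabatic, steady state ⇒ Σ ṁᵢCp,ᵢ(T_out − Tᵢ) = 0
T_out = Σ ṁᵢCp,ᵢTᵢ / Σ ṁᵢCp,ᵢ
      = 63848 / 5852 = 10.91 °C

T_out = 10.9 °C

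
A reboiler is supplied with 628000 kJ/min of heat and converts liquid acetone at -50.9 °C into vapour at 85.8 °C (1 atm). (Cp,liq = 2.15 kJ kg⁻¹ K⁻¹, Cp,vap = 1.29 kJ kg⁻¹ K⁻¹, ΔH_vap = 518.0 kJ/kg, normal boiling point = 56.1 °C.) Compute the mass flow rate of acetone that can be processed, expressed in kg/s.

ṁ = 13.3 kg/s

Δh = 2.15×(56.1−-50.9) + 518.0 + 1.29×(85.8−56.1) = 786.36 kJ/kg
Q = 628000 kJ/min = 10467 kJ/s = 10467 kJ/s
ṁ = Q/Δh = 10467 / 786.36 = 13.31 kg/s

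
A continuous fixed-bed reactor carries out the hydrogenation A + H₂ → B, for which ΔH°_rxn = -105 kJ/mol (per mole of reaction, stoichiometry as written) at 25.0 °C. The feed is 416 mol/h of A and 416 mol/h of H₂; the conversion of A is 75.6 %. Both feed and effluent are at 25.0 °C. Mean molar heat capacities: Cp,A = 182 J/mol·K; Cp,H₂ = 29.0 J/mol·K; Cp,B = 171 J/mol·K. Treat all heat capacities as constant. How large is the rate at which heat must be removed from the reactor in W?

Q_out = 9170 W

Extent of reaction ξ = 0.756 × 416 = 314.5 mol/h
Reaction term: ξ·ΔH°_rxn = 314.5 × -105 = -33022 kJ/h
Q = ΔH = -33022 kJ/h = -9.1728 kW
Heat removed = 9172.8 W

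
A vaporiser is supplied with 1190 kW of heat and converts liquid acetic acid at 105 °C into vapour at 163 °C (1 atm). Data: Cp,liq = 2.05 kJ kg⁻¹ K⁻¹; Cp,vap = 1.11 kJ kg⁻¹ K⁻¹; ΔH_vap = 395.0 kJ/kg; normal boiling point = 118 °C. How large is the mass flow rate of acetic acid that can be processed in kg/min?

ṁ = 151 kg/min

Δh = 2.05×(118−105) + 395.0 + 1.11×(163−118) = 471.6 kJ/kg
Q = 1190 kW = 1190 kJ/s = 71400 kJ/min
ṁ = Q/Δh = 71400 / 471.6 = 151.4 kg/min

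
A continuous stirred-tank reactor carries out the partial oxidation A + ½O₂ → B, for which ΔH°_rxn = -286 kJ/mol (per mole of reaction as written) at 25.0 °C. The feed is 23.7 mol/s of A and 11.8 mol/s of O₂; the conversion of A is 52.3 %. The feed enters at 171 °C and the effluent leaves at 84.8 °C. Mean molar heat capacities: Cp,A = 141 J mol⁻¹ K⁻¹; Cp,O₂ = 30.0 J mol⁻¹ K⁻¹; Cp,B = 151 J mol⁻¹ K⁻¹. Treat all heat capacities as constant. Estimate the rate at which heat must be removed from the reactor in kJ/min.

Q_out = 232000 kJ/min

Extent of reaction ξ = 0.523 × 23.7 = 12.395 mol/s
Reaction term: ξ·ΔH°_rxn = 12.395 × -286 = -3545 kJ/s
Sensible, feed 171→25 °C: -539.57 kJ/s
Outlet flows (mol/s): A 11.305, O₂ 5.6025, B 12.395
Sensible, products 25→84.8 °C: 217.3 kJ/s
Q = ΔH = -3867.3 kJ/s = -3867.3 kW
Heat removed = 232040 kJ/min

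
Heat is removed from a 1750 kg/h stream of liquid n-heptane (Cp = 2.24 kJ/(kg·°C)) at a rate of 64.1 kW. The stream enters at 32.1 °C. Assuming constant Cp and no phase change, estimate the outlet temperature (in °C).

Q = 64.1 kW = 230760 kJ/h
ΔT = Q/(ṁ·Cp) = 230760/(1750×2.24) = 58.867 K
T_out = 32.1 − 58.867 = -26.767 °C

T_out = -26.8 °C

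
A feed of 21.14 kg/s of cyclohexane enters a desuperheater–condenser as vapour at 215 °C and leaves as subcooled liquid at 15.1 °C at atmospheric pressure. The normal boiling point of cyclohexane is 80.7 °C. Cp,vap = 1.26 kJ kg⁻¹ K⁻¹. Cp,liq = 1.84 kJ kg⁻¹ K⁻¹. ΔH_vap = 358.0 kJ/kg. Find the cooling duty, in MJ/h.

Q_c = 49300 MJ/h

vapour 215→80.7 °C: -169.22 kJ/kg
condensation at 80.7 °C: -358 kJ/kg
liquid 80.7→15.1 °C: -120.7 kJ/kg
Δh = -169.22 + -358 + -120.7 = -647.92 kJ/kg
Q = ṁ·Δh = 21.14 kg/s × -647.92 kJ/kg = -13697 kJ/s
|Q| = 13697 kW = 49309 MJ/h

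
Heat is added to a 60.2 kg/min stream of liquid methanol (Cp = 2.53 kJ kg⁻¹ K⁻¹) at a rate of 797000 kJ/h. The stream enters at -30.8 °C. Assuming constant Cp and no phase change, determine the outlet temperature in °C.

Q = 797000 kJ/h = 13283 kJ/min
ΔT = Q/(ṁ·Cp) = 13283/(60.2×2.53) = 87.215 K
T_out = -30.8 + 87.215 = 56.415 °C

T_out = 56.4 °C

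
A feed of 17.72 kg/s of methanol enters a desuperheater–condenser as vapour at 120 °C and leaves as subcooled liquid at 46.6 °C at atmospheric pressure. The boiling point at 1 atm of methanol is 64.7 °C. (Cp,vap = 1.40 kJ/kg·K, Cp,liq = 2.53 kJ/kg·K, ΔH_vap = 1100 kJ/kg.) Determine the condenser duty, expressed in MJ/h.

vapour 120→64.7 °C: -77.42 kJ/kg
condensation at 64.7 °C: -1100 kJ/kg
liquid 64.7→46.6 °C: -45.793 kJ/kg
Δh = -77.42 + -1100 + -45.793 = -1223.2 kJ/kg
Q = ṁ·Δh = 17.72 kg/s × -1223.2 kJ/kg = -21675 kJ/s
|Q| = 21675 kW = 78031 MJ/h

Q_c = 78000 MJ/h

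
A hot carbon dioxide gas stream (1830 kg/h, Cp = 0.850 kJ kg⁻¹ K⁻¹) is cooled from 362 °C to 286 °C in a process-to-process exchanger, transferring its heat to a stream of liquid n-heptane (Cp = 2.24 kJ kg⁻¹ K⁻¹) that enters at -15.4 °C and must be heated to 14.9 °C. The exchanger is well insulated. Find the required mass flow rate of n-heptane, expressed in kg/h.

ṁ_c = 1740 kg/h

Heat released by hot stream: Q = 1830 × 0.850 × (362 − 286) = 118220 kJ/h
Energy balance on cold side (adiabatic exchanger): Q = ṁ_c·Cp_c·(T_c,out − T_c,in)
ṁ_c = 118220 / [2.24 × (14.9 − -15.4)] = 1741.8 kg/h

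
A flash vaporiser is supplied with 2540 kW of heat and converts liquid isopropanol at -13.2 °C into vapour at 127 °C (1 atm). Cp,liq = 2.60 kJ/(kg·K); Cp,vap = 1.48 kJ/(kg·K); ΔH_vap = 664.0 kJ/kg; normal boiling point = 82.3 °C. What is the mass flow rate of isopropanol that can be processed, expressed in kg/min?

ṁ = 156 kg/min

Δh = 2.60×(82.3−-13.2) + 664.0 + 1.48×(127−82.3) = 978.46 kJ/kg
Q = 2540 kW = 2540 kJ/s = 152400 kJ/min
ṁ = Q/Δh = 152400 / 978.46 = 155.76 kg/min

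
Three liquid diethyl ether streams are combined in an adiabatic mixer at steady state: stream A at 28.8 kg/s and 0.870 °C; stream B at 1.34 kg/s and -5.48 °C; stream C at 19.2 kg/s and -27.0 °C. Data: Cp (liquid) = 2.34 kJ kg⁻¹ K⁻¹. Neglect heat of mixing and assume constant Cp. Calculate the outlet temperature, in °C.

No heat crosses the boundary, so H_out = H_in.
Σ ṁᵢCp,ᵢTᵢ = 28.8×2.34×0.870 + 1.34×2.34×-5.48 + 19.2×2.34×-27.0 = -1171.6
Σ ṁᵢCp,ᵢ = 28.8×2.34 + 1.34×2.34 + 19.2×2.34 = 115.46
T_out = -1171.6 / 115.46 = -10.148 °C

T_out = -10.1 °C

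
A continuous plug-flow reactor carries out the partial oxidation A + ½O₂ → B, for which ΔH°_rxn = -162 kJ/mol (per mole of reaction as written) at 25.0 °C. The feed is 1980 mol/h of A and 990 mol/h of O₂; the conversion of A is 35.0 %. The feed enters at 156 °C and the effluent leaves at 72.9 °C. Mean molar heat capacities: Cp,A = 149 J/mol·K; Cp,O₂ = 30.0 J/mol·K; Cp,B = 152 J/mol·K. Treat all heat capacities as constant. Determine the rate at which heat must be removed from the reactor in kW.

Q_out = 38.8 kW

Extent of reaction ξ = 0.350 × 1980 = 693 mol/h
Reaction term: ξ·ΔH°_rxn = 693 × -162 = -112270 kJ/h
Sensible, feed 156→25 °C: -42538 kJ/h
Outlet flows (mol/h): A 1287, O₂ 643.5, B 693
Sensible, products 25→72.9 °C: 15156 kJ/h
Q = ΔH = -139650 kJ/h = -38.791 kW
Heat removed = 38.791 kW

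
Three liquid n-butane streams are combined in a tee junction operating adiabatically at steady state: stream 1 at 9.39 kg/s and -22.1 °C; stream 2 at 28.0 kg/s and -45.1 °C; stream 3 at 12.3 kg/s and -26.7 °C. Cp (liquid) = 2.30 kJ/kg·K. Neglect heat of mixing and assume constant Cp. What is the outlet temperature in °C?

Energy balance with Q = 0: Σ ṁᵢCp,ᵢ(T_out − Tᵢ) = 0
Σ ṁᵢCp,ᵢTᵢ = 9.39×2.30×-22.1 + 28.0×2.30×-45.1 + 12.3×2.30×-26.7 = -4137.1
Σ ṁᵢCp,ᵢ = 9.39×2.30 + 28.0×2.30 + 12.3×2.30 = 114.29
T_out = -4137.1 / 114.29 = -36.199 °C

T_out = -36.2 °C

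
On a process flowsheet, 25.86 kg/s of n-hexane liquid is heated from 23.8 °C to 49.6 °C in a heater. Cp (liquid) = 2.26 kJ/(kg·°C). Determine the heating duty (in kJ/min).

Q = 90500 kJ/min

Q = ṁ·Cp·ΔT = 25.86 × 2.26 × (49.6 − 23.8) = 1507.8 kJ/s
Heating duty = 90471 kJ/min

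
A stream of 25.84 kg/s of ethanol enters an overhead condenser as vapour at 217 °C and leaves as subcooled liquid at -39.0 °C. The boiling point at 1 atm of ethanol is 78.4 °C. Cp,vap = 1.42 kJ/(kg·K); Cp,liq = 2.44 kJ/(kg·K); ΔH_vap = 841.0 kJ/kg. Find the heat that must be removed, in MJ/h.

vapour 217→78.4 °C: -196.81 kJ/kg
condensation at 78.4 °C: -841 kJ/kg
liquid 78.4→-39.0 °C: -286.46 kJ/kg
Δh = -196.81 + -841 + -286.46 = -1324.3 kJ/kg
Q = ṁ·Δh = 25.84 kg/s × -1324.3 kJ/kg = -34219 kJ/s
|Q| = 34219 kW = 123190 MJ/h

Q_c = 123000 MJ/h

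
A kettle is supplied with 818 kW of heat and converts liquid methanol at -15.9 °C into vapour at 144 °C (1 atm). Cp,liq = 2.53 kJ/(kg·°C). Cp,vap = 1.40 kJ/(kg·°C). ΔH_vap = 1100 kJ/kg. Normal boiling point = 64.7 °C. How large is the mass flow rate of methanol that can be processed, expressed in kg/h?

ṁ = 2080 kg/h

Δh = 2.53×(64.7−-15.9) + 1100 + 1.40×(144−64.7) = 1414.9 kJ/kg
Q = 818 kW = 818 kJ/s = 2.9448e+06 kJ/h
ṁ = Q/Δh = 2.9448e+06 / 1414.9 = 2081.2 kg/h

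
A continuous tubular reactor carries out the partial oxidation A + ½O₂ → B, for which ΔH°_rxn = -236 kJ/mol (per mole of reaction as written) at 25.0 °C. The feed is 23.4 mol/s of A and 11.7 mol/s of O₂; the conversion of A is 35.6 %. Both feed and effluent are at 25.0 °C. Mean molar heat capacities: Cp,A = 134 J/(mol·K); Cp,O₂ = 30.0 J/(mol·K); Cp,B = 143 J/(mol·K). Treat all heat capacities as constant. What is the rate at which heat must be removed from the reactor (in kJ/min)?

Q_out = 118000 kJ/min

Extent of reaction ξ = 0.356 × 23.4 = 8.3304 mol/s
Reaction term: ξ·ΔH°_rxn = 8.3304 × -236 = -1966 kJ/s
Q = ΔH = -1966 kJ/s = -1966 kW
Heat removed = 117960 kJ/min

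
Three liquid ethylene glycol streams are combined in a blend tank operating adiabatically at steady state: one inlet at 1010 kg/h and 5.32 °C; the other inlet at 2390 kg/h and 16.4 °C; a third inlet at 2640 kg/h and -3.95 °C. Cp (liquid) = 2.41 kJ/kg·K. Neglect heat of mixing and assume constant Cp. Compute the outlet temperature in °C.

T_out = 5.65 °C

No heat crosses the boundary, so H_out = H_in.
T_out = Σ ṁᵢCp,ᵢTᵢ / Σ ṁᵢCp,ᵢ
      = 82280 / 14556 = 5.6525 °C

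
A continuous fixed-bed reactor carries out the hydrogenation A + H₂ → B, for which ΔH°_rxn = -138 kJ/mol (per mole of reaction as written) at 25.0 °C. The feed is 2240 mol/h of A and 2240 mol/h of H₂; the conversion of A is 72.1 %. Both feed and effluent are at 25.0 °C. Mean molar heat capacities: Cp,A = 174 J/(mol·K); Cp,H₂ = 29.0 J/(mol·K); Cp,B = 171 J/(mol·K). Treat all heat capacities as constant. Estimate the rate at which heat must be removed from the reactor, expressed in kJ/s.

Q_out = 61.9 kJ/s

Extent of reaction ξ = 0.721 × 2240 = 1615 mol/h
Reaction term: ξ·ΔH°_rxn = 1615 × -138 = -222880 kJ/h
Q = ΔH = -222880 kJ/h = -61.91 kW
Heat removed = 61.91 kJ/s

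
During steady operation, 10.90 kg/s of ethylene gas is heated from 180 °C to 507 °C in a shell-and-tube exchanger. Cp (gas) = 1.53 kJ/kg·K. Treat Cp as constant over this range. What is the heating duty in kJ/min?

Q = 327000 kJ/min

Q = ṁ·Cp·ΔT = 10.90 × 1.53 × (507 − 180) = 5453.4 kJ/s
Heating duty = 327200 kJ/min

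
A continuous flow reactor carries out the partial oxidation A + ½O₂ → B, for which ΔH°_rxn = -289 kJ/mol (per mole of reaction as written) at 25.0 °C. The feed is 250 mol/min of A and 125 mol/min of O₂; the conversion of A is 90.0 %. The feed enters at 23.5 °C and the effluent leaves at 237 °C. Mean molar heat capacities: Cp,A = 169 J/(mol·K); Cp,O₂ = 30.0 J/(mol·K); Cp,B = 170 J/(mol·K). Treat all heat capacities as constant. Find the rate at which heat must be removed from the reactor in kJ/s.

Extent of reaction ξ = 0.900 × 250 = 225 mol/min
Reaction term: ξ·ΔH°_rxn = 225 × -289 = -65025 kJ/min
Sensible, feed 23.5→25 °C: 69 kJ/min
Outlet flows (mol/min): A 25, O₂ 12.5, B 225
Sensible, products 25→237 °C: 9084.2 kJ/min
Q = ΔH = -55872 kJ/min = -931.2 kW
Heat removed = 931.2 kJ/s

Q_out = 931 kJ/s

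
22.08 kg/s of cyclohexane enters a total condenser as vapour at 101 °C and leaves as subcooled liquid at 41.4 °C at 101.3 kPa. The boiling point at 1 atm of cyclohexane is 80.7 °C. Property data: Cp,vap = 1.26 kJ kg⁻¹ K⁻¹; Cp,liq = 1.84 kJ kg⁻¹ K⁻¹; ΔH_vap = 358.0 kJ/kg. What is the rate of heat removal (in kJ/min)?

Q_c = 604000 kJ/min

vapour 101→80.7 °C: -25.578 kJ/kg
condensation at 80.7 °C: -358 kJ/kg
liquid 80.7→41.4 °C: -72.312 kJ/kg
Δh = -25.578 + -358 + -72.312 = -455.89 kJ/kg
Q = ṁ·Δh = 22.08 kg/s × -455.89 kJ/kg = -10066 kJ/s
|Q| = 10066 kW = 603960 kJ/min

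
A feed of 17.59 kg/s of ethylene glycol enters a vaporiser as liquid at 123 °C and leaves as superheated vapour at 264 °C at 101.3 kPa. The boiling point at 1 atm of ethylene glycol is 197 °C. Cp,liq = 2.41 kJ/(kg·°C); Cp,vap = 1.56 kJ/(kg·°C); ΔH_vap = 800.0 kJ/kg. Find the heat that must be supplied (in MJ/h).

Q = 68600 MJ/h

liquid 123→197 °C: 178.34 kJ/kg
vaporisation at 197 °C: 800 kJ/kg
vapour 197→264 °C: 104.52 kJ/kg
Δh = 178.34 + 800 + 104.52 = 1082.9 kJ/kg
Q = ṁ·Δh = 17.59 kg/s × 1082.9 kJ/kg = 19048 kJ/s
|Q| = 19048 kW = 68571 MJ/h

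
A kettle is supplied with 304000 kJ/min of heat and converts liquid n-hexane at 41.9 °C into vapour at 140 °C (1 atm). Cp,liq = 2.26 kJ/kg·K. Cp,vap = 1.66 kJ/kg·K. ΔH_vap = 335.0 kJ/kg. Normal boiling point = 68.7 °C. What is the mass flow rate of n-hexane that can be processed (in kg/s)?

ṁ = 9.86 kg/s

Δh = 2.26×(68.7−41.9) + 335.0 + 1.66×(140−68.7) = 513.93 kJ/kg
Q = 304000 kJ/min = 5066.7 kJ/s = 5066.7 kJ/s
ṁ = Q/Δh = 5066.7 / 513.93 = 9.8587 kg/s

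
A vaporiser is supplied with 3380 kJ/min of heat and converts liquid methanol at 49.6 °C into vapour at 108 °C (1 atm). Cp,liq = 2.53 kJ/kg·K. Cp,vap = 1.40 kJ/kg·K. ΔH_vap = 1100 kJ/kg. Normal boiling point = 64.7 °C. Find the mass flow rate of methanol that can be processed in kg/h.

Δh = 2.53×(64.7−49.6) + 1100 + 1.40×(108−64.7) = 1198.8 kJ/kg
Q = 3380 kJ/min = 56.333 kJ/s = 202800 kJ/h
ṁ = Q/Δh = 202800 / 1198.8 = 169.17 kg/h

ṁ = 169 kg/h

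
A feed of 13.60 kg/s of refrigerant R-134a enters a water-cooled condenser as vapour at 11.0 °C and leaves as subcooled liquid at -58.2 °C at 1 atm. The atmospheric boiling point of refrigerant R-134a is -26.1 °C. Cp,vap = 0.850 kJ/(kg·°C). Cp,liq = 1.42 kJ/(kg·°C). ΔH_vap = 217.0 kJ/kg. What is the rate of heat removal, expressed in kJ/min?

Q_c = 240000 kJ/min

vapour 11.0→-26.1 °C: -31.535 kJ/kg
condensation at -26.1 °C: -217 kJ/kg
liquid -26.1→-58.2 °C: -45.582 kJ/kg
Δh = -31.535 + -217 + -45.582 = -294.12 kJ/kg
Q = ṁ·Δh = 13.60 kg/s × -294.12 kJ/kg = -4000 kJ/s
|Q| = 4000 kW = 240000 kJ/min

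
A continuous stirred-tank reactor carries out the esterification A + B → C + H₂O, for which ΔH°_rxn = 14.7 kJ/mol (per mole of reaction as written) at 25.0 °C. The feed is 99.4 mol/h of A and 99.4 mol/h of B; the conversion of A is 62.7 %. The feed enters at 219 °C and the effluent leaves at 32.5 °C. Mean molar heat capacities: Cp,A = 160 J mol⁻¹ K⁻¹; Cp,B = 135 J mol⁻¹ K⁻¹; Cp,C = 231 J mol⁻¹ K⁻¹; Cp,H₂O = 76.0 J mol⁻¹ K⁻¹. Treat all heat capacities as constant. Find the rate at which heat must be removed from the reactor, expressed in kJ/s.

Q_out = 1.26 kJ/s

Extent of reaction ξ = 0.627 × 99.4 = 62.324 mol/h
Reaction term: ξ·ΔH°_rxn = 62.324 × 14.7 = 916.16 kJ/h
Sensible, feed 219→25 °C: -5688.7 kJ/h
Outlet flows (mol/h): A 37.076, B 37.076, C 62.324, H₂O 62.324
Sensible, products 25→32.5 °C: 225.53 kJ/h
Q = ΔH = -4547 kJ/h = -1.263 kW
Heat removed = 1.263 kJ/s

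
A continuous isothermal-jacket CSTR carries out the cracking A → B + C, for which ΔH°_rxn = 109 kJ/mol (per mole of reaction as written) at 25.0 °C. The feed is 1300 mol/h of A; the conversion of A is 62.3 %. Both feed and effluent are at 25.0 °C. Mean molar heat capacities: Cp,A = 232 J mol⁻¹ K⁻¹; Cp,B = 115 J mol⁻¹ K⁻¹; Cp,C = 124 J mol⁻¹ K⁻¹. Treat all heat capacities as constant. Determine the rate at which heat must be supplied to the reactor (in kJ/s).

Q_in = 24.5 kJ/s

Extent of reaction ξ = 0.623 × 1300 = 809.9 mol/h
Reaction term: ξ·ΔH°_rxn = 809.9 × 109 = 88279 kJ/h
Q = ΔH = 88279 kJ/h = 24.522 kW
Heat supplied = 24.522 kJ/s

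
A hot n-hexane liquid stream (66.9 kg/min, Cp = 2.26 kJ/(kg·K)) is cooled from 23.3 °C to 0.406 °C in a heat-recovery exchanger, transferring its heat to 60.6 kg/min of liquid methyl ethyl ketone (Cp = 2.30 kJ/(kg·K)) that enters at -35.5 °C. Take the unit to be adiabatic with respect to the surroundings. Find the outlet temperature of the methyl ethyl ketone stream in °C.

T_c,out = -10.7 °C

Heat released by hot stream: Q = 66.9 × 2.26 × (23.3 − 0.406) = 3461.4 kJ/min
Energy balance on cold side (adiabatic exchanger): Q = ṁ_c·Cp_c·(T_c,out − T_c,in)
T_c,out = -35.5 + 3461.4/(60.6 × 2.30) = -10.665 °C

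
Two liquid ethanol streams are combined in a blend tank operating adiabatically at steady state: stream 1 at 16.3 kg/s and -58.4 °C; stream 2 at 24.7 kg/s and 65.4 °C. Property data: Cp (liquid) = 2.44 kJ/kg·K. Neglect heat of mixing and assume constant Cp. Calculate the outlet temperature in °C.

T_out = 16.2 °C

No heat crosses the boundary, so H_out = H_in.
Σ ṁᵢCp,ᵢTᵢ = 16.3×2.44×-58.4 + 24.7×2.44×65.4 = 1618.8
Σ ṁᵢCp,ᵢ = 16.3×2.44 + 24.7×2.44 = 100.04
T_out = 1618.8 / 100.04 = 16.182 °C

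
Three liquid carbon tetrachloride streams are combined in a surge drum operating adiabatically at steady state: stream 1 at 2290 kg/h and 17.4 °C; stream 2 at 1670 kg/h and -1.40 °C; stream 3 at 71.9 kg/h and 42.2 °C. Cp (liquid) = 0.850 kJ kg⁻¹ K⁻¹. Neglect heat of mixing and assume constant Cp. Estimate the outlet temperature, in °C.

Energy balance with Q = 0: Σ ṁᵢCp,ᵢ(T_out − Tᵢ) = 0
Σ ṁᵢCp,ᵢTᵢ = 2290×0.850×17.4 + 1670×0.850×-1.40 + 71.9×0.850×42.2 = 34461
Σ ṁᵢCp,ᵢ = 2290×0.850 + 1670×0.850 + 71.9×0.850 = 3427.1
T_out = 34461 / 3427.1 = 10.055 °C

T_out = 10.1 °C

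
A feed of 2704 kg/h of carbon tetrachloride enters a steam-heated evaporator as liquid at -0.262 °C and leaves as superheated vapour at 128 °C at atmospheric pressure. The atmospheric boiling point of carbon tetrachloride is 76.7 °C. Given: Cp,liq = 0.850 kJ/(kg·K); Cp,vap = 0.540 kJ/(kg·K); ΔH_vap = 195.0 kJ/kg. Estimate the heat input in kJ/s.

liquid -0.262→76.7 °C: 65.418 kJ/kg
vaporisation at 76.7 °C: 195 kJ/kg
vapour 76.7→128 °C: 27.702 kJ/kg
Δh = 65.418 + 195 + 27.702 = 288.12 kJ/kg
Q = ṁ·Δh = 2704 kg/h × 288.12 kJ/kg = 779080 kJ/h
|Q| = 216.41 kW

Q = 216 kJ/s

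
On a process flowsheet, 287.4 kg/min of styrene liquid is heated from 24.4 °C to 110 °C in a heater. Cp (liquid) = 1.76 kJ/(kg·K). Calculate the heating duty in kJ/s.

Q = ṁ·Cp·ΔT = 287.4 × 1.76 × (110 − 24.4) = 43299 kJ/min
Converting: 43299 / 60 s = 721.64 kW

Q = 722 kJ/s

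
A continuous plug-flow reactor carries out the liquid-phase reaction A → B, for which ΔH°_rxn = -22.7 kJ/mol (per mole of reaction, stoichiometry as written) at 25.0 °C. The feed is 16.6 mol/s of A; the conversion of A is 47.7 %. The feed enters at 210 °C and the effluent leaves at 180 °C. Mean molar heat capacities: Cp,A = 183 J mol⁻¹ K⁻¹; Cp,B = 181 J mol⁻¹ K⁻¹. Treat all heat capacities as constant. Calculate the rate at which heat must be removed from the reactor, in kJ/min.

Extent of reaction ξ = 0.477 × 16.6 = 7.9182 mol/s
Reaction term: ξ·ΔH°_rxn = 7.9182 × -22.7 = -179.74 kJ/s
Sensible, feed 210→25 °C: -561.99 kJ/s
Outlet flows (mol/s): A 8.6818, B 7.9182
Sensible, products 25→180 °C: 468.4 kJ/s
Q = ΔH = -273.33 kJ/s = -273.33 kW
Heat removed = 16400 kJ/min

Q_out = 16400 kJ/min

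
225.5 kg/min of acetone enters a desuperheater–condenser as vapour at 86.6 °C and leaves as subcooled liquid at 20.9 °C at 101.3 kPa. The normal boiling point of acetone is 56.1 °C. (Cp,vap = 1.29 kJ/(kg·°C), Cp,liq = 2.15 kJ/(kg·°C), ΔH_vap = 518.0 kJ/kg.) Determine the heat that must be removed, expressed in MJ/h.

vapour 86.6→56.1 °C: -39.345 kJ/kg
condensation at 56.1 °C: -518 kJ/kg
liquid 56.1→20.9 °C: -75.68 kJ/kg
Δh = -39.345 + -518 + -75.68 = -633.02 kJ/kg
Q = ṁ·Δh = 225.5 kg/min × -633.02 kJ/kg = -142750 kJ/min
|Q| = 2379.1 kW = 8564.8 MJ/h

Q_c = 8560 MJ/h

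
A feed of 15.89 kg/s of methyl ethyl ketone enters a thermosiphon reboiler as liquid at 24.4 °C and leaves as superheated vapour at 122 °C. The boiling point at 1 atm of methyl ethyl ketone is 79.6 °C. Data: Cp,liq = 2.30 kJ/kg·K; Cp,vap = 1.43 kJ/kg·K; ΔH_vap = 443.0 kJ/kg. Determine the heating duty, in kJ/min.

liquid 24.4→79.6 °C: 126.96 kJ/kg
vaporisation at 79.6 °C: 443 kJ/kg
vapour 79.6→122 °C: 60.632 kJ/kg
Δh = 126.96 + 443 + 60.632 = 630.59 kJ/kg
Q = ṁ·Δh = 15.89 kg/s × 630.59 kJ/kg = 10020 kJ/s
|Q| = 10020 kW = 601210 kJ/min

Q = 601000 kJ/min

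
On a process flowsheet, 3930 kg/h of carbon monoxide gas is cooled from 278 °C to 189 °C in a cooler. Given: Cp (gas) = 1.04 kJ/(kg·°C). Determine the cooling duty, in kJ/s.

Q_c = 101 kJ/s

Q = ṁ·Cp·ΔT = 3930 × 1.04 × (189 − 278) = -363760 kJ/h
Converting: 363760 / 3600 s = 101.04 kW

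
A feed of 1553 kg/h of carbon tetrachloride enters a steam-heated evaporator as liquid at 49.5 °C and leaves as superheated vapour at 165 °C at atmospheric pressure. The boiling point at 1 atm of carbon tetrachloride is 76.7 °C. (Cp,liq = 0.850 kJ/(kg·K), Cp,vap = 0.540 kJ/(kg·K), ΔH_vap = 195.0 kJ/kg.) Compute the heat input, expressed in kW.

Q = 115 kW

liquid 49.5→76.7 °C: 23.12 kJ/kg
vaporisation at 76.7 °C: 195 kJ/kg
vapour 76.7→165 °C: 47.682 kJ/kg
Δh = 23.12 + 195 + 47.682 = 265.8 kJ/kg
Q = ṁ·Δh = 1553 kg/h × 265.8 kJ/kg = 412790 kJ/h
|Q| = 114.66 kW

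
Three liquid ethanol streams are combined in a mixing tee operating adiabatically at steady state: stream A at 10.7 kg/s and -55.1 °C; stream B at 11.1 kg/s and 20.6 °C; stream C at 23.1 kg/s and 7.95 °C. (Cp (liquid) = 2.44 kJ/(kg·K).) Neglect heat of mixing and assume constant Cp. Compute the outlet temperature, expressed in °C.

Energy balance with Q = 0: Σ ṁᵢCp,ᵢ(T_out − Tᵢ) = 0
Σ ṁᵢCp,ᵢTᵢ = 10.7×2.44×-55.1 + 11.1×2.44×20.6 + 23.1×2.44×7.95 = -432.53
Σ ṁᵢCp,ᵢ = 10.7×2.44 + 11.1×2.44 + 23.1×2.44 = 109.56
T_out = -432.53 / 109.56 = -3.948 °C

T_out = -3.95 °C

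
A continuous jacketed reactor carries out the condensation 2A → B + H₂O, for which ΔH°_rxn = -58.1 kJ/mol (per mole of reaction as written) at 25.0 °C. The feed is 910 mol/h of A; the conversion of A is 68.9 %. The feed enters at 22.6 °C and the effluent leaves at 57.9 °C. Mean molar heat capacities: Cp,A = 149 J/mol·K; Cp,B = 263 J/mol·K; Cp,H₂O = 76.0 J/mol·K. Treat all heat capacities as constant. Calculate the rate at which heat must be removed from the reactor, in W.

Extent of reaction ξ = 0.689 × 910 / 2 = 313.49 mol/h
Reaction term: ξ·ΔH°_rxn = 313.49 × -58.1 = -18214 kJ/h
Sensible, feed 22.6→25 °C: 325.42 kJ/h
Outlet flows (mol/h): A 283.01, B 313.49, H₂O 313.49
Sensible, products 25→57.9 °C: 4883.8 kJ/h
Q = ΔH = -13005 kJ/h = -3.6125 kW
Heat removed = 3612.5 W

Q_out = 3610 W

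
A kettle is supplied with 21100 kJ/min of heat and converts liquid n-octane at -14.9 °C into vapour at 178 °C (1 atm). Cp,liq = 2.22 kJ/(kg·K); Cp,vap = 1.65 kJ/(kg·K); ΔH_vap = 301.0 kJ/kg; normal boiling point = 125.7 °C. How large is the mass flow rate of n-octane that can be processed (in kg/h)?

Δh = 2.22×(125.7−-14.9) + 301.0 + 1.65×(178−125.7) = 699.43 kJ/kg
Q = 21100 kJ/min = 351.67 kJ/s = 1.266e+06 kJ/h
ṁ = Q/Δh = 1.266e+06 / 699.43 = 1810.1 kg/h

ṁ = 1810 kg/h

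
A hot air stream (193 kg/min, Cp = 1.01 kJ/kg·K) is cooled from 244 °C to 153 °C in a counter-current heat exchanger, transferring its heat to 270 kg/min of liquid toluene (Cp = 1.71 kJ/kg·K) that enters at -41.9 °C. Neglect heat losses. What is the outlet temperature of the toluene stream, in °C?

T_c,out = -3.48 °C

Heat released by hot stream: Q = 193 × 1.01 × (244 − 153) = 17739 kJ/min
Energy balance on cold side (adiabatic exchanger): Q = ṁ_c·Cp_c·(T_c,out − T_c,in)
T_c,out = -41.9 + 17739/(270 × 1.71) = -3.4797 °C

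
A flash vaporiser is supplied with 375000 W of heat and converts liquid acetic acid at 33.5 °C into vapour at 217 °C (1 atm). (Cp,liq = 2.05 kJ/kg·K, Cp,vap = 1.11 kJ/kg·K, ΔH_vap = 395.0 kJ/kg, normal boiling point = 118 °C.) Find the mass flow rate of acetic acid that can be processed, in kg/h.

Δh = 2.05×(118−33.5) + 395.0 + 1.11×(217−118) = 678.12 kJ/kg
Q = 375000 W = 375 kJ/s = 1.35e+06 kJ/h
ṁ = Q/Δh = 1.35e+06 / 678.12 = 1990.8 kg/h

ṁ = 1990 kg/h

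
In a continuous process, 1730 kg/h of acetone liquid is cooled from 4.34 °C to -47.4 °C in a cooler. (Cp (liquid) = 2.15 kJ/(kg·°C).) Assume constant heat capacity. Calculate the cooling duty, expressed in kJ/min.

Q_c = 3210 kJ/min

Q = ṁ·Cp·ΔT = 1730 × 2.15 × (-47.4 − 4.34) = -192450 kJ/h
Converting: 192450 / 3600 s = 53.457 kW
Cooling duty = 3207.4 kJ/min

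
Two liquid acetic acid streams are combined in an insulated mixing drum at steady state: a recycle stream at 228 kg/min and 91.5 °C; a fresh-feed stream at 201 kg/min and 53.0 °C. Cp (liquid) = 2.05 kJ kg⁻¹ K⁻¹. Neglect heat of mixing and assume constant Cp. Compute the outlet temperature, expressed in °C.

T_out = 73.5 °C

Adiabatic, steady state ⇒ Σ ṁᵢCp,ᵢ(T_out − Tᵢ) = 0
T_out = Σ ṁᵢCp,ᵢTᵢ / Σ ṁᵢCp,ᵢ
      = 64606 / 879.45 = 73.462 °C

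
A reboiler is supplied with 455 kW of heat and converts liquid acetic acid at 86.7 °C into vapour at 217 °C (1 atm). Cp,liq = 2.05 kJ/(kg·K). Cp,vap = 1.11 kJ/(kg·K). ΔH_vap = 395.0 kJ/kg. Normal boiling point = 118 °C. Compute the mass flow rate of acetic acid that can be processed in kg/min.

ṁ = 48.0 kg/min

Δh = 2.05×(118−86.7) + 395.0 + 1.11×(217−118) = 569.05 kJ/kg
Q = 455 kW = 455 kJ/s = 27300 kJ/min
ṁ = Q/Δh = 27300 / 569.05 = 47.974 kg/min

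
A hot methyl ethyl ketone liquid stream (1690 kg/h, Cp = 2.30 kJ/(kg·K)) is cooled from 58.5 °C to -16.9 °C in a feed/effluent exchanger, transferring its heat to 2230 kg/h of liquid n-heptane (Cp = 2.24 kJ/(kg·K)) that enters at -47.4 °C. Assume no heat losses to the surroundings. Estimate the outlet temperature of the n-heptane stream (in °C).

Heat released by hot stream: Q = 1690 × 2.30 × (58.5 − -16.9) = 293080 kJ/h
Energy balance on cold side (adiabatic exchanger): Q = ṁ_c·Cp_c·(T_c,out − T_c,in)
T_c,out = -47.4 + 293080/(2230 × 2.24) = 11.272 °C

T_c,out = 11.3 °C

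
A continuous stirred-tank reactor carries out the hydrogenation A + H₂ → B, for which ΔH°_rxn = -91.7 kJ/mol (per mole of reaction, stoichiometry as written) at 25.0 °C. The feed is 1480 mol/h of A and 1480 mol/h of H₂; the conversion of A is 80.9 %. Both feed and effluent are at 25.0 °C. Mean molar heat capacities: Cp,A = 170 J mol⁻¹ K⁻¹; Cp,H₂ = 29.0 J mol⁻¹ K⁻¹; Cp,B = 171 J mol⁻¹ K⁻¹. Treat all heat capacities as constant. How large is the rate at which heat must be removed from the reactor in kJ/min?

Q_out = 1830 kJ/min

Extent of reaction ξ = 0.809 × 1480 = 1197.3 mol/h
Reaction term: ξ·ΔH°_rxn = 1197.3 × -91.7 = -109790 kJ/h
Q = ΔH = -109790 kJ/h = -30.498 kW
Heat removed = 1829.9 kJ/min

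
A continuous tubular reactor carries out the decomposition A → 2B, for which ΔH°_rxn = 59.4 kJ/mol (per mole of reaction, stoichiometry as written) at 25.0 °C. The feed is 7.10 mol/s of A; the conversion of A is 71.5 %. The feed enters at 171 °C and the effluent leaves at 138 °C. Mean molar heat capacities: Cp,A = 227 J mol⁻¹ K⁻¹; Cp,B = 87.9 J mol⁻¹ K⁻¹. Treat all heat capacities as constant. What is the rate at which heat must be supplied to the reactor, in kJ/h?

Extent of reaction ξ = 0.715 × 7.10 = 5.0765 mol/s
Reaction term: ξ·ΔH°_rxn = 5.0765 × 59.4 = 301.54 kJ/s
Sensible, feed 171→25 °C: -235.31 kJ/s
Outlet flows (mol/s): A 2.0235, B 10.153
Sensible, products 25→138 °C: 152.75 kJ/s
Q = ΔH = 218.99 kJ/s = 218.99 kW
Heat supplied = 788350 kJ/h

Q_in = 788000 kJ/h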